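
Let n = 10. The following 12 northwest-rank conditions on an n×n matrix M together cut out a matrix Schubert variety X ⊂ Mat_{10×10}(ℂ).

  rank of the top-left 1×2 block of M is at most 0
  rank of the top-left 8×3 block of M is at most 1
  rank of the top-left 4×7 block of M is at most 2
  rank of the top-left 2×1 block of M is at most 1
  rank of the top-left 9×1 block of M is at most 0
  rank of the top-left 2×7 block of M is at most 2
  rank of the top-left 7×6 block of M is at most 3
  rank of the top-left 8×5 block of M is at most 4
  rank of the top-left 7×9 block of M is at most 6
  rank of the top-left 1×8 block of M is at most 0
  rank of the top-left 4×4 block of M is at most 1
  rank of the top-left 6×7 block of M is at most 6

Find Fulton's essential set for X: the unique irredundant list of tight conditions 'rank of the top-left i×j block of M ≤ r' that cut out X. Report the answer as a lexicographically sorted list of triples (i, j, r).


Reconstructing r_w from the 12 given conditions:

  i=1: 0  0  0  0  0  0  0  0  1  1
  i=2: 0  1  1  1  1  1  1  1  2  2
  i=3: 0  1  1  1  2  2  2  2  3  3
  i=4: 0  1  1  1  2  2  2  3  4  4
  i=5: 0  1  1  2  3  3  3  4  5  5
  i=6: 0  1  1  2  3  3  4  5  6  6
  i=7: 0  1  1  2  3  3  4  5  6  7
  i=8: 0  1  1  2  3  4  5  6  7  8
  i=9: 0  1  2  3  4  5  6  7  8  9
  i=10: 1  2  3  4  5  6  7  8  9  10

the unique w with this rank table is (9, 2, 5, 8, 4, 7, 10, 6, 3, 1).

Fulton essential set (6 of the 28 Rothe cells):

[(1, 8, 0), (4, 4, 1), (4, 7, 2), (7, 6, 3), (8, 3, 1), (9, 1, 0)]


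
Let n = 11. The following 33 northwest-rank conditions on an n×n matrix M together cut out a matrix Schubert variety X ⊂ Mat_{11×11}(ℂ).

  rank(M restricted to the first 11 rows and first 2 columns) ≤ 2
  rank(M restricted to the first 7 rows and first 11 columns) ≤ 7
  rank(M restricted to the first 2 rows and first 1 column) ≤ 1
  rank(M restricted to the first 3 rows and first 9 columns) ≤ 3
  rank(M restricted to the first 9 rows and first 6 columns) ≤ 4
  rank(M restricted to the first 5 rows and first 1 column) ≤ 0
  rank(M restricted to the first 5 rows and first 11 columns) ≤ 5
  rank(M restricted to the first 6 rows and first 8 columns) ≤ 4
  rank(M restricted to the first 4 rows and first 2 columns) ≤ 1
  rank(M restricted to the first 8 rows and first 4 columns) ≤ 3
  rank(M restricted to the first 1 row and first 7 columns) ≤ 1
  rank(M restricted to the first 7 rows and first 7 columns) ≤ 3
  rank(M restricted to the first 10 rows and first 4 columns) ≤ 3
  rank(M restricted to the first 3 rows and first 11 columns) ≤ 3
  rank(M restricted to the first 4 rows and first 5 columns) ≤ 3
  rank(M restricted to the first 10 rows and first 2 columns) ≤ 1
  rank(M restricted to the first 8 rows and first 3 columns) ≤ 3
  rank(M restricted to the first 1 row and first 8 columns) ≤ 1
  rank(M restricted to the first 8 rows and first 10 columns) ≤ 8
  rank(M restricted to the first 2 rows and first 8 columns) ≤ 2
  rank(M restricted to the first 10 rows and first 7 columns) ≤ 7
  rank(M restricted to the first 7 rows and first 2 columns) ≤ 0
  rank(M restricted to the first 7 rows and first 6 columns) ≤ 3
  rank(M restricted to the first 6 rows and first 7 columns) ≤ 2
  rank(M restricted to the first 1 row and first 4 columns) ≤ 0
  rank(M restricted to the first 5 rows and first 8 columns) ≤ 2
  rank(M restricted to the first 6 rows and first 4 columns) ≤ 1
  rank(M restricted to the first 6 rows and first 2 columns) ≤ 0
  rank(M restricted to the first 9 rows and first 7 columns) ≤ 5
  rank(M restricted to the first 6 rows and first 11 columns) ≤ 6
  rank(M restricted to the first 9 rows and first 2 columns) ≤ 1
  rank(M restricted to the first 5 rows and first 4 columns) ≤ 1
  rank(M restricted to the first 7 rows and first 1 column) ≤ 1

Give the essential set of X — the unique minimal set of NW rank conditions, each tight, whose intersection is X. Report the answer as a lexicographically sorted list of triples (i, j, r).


Rank table r_w(11×11) implied by the 33 constraints:

  row 1: 0 0 0 0 1 1 1 1 1 1 1
  row 2: 0 0 1 1 2 2 2 2 2 2 2
  row 3: 0 0 1 1 2 2 2 2 3 3 3
  row 4: 0 0 1 1 2 2 2 2 3 4 4
  row 5: 0 0 1 1 2 2 2 2 3 4 5
  row 6: 0 0 1 1 2 2 2 3 4 5 6
  row 7: 0 0 1 2 3 3 3 4 5 6 7
  row 8: 1 1 2 3 4 4 4 5 6 7 8
  row 9: 1 1 2 3 4 4 5 6 7 8 9
  row 10: 1 1 2 3 4 5 6 7 8 9 10
  row 11: 1 2 3 4 5 6 7 8 9 10 11

so w = (5, 3, 9, 10, 11, 8, 4, 1, 7, 6, 2).

D(w) has 34 cells with 7 SE-corners; essential set:

[(1, 4, 0), (5, 8, 2), (6, 4, 1), (6, 7, 2), (7, 2, 0), (9, 6, 4), (10, 2, 1)]


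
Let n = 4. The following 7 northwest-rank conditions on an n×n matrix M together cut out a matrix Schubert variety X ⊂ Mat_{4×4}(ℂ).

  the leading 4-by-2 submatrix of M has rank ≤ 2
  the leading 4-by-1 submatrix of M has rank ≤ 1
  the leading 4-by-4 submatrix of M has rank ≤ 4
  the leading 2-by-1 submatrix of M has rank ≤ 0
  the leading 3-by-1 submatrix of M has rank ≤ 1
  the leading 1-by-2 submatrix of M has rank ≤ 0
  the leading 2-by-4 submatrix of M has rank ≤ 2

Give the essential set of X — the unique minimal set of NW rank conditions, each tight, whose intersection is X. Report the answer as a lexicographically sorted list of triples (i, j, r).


Propagating the 7 rank bounds to every northwest block:

  0  0  1  1
  0  1  2  2
  1  2  3  3
  1  2  3  4

reading off 1-entries of Δ²R: w = (3, 2, 1, 4).

2 SE-corners of the 3-cell Rothe diagram give Ess(w):

[(1, 2, 0), (2, 1, 0)]


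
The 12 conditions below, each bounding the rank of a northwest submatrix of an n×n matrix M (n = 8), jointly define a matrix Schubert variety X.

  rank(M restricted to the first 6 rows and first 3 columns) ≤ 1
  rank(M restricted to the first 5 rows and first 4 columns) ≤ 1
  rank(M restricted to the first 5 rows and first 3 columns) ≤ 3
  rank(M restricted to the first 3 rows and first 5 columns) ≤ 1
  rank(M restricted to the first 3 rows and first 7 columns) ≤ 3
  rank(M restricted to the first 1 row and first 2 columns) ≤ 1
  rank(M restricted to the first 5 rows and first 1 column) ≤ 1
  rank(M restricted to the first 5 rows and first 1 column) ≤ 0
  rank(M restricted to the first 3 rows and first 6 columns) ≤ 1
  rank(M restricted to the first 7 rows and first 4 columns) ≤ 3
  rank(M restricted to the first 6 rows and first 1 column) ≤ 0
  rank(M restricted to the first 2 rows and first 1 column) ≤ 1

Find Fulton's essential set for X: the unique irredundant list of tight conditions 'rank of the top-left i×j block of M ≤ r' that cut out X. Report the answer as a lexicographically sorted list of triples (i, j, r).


Computing R[i][j] = min implied NW-rank bound (n=8, 12 conditions):

  0  1  1  1  1  1  1  1
  0  1  1  1  1  1  2  2
  0  1  1  1  1  1  2  3
  0  1  1  1  2  2  3  4
  0  1  1  1  2  3  4  5
  0  1  1  2  3  4  5  6
  1  2  2  3  4  5  6  7
  1  2  3  4  5  6  7  8

reading off 1-entries of Δ²R: w = (2, 7, 8, 5, 6, 4, 1, 3).

Fulton essential set (4 of the 19 Rothe cells):

[(3, 6, 1), (5, 4, 1), (6, 1, 0), (6, 3, 1)]


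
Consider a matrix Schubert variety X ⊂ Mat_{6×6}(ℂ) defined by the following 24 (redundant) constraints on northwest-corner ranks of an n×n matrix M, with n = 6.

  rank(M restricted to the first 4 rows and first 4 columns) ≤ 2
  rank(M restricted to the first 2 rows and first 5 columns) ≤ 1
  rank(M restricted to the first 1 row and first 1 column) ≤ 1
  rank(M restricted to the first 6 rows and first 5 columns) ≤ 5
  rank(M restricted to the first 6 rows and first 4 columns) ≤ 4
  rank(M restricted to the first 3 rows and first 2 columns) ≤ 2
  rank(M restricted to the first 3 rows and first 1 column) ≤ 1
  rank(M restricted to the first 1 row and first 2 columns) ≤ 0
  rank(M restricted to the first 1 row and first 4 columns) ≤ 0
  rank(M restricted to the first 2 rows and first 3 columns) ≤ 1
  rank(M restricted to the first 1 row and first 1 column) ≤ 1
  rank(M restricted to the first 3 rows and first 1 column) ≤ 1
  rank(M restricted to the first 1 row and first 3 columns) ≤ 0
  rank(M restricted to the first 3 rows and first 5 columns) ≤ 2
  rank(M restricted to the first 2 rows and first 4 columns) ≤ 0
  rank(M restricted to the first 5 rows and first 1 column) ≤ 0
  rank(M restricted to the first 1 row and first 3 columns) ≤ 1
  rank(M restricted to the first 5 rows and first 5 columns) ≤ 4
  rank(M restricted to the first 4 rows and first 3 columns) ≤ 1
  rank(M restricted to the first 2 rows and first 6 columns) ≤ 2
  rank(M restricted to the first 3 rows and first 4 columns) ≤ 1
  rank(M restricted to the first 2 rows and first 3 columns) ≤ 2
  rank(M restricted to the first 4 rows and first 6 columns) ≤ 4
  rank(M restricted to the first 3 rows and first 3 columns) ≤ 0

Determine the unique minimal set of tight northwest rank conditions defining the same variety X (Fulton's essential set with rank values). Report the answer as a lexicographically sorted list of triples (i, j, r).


Propagating the 24 rank bounds to every northwest block:

  row 1: 0 0 0 0 1 1
  row 2: 0 0 0 0 1 2
  row 3: 0 0 0 1 2 3
  row 4: 0 1 1 2 3 4
  row 5: 0 1 2 3 4 5
  row 6: 1 2 3 4 5 6

giving w = (5, 6, 4, 2, 3, 1) via Δ²R.

3 SE-corners of the 13-cell Rothe diagram give Ess(w):

[(2, 4, 0), (3, 3, 0), (5, 1, 0)]


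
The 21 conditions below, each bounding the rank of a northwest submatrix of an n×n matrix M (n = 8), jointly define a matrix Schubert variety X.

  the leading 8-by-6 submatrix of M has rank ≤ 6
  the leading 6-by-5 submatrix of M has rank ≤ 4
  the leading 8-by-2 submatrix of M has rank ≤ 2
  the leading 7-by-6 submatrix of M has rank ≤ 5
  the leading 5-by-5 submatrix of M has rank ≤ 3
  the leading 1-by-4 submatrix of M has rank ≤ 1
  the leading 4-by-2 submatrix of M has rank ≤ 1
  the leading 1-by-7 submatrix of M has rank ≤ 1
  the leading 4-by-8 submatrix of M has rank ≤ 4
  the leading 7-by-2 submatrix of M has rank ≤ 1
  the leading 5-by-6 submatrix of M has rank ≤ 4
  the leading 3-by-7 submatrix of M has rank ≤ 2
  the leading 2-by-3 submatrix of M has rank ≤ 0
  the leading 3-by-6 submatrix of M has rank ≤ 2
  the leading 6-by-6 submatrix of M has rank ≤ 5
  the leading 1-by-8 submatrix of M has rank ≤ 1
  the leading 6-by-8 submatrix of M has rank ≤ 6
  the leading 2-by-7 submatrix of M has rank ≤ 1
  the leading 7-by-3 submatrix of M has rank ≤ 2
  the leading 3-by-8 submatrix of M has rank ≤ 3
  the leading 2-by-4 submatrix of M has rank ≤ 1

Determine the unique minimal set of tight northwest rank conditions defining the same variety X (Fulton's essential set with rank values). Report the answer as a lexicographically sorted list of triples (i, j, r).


Propagating the 21 rank bounds to every northwest block:

  R[1]: 0, 0, 0, 1, 1, 1, 1, 1
  R[2]: 0, 0, 0, 1, 1, 1, 1, 2
  R[3]: 1, 1, 1, 2, 2, 2, 2, 3
  R[4]: 1, 1, 2, 3, 3, 3, 3, 4
  R[5]: 1, 1, 2, 3, 3, 4, 4, 5
  R[6]: 1, 1, 2, 3, 4, 5, 5, 6
  R[7]: 1, 1, 2, 3, 4, 5, 6, 7
  R[8]: 1, 2, 3, 4, 5, 6, 7, 8

so w = (4, 8, 1, 3, 6, 5, 7, 2).

D(w) has 14 cells with 4 SE-corners; essential set:

[(2, 3, 0), (2, 7, 1), (5, 5, 3), (7, 2, 1)]


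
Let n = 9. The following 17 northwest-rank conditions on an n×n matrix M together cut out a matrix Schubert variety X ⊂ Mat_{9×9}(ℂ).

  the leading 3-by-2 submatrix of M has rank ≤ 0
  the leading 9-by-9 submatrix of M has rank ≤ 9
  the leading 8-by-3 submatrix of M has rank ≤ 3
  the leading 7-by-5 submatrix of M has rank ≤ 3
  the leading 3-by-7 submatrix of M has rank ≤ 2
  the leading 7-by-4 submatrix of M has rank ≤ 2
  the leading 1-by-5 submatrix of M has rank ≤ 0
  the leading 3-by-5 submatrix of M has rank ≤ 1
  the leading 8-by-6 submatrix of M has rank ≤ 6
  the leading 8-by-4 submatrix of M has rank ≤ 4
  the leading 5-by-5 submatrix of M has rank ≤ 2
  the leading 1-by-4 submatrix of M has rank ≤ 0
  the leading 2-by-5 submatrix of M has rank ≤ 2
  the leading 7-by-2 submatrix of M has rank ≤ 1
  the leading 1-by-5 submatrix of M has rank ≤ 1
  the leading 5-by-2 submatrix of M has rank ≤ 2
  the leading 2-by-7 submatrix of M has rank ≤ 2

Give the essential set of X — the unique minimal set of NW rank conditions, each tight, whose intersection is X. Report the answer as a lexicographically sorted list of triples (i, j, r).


Computing R[i][j] = min implied NW-rank bound (n=9, 17 conditions):

  row 1: 0, 0, 0, 0, 0, 1, 1, 1, 1
  row 2: 0, 0, 1, 1, 1, 2, 2, 2, 2
  row 3: 0, 0, 1, 1, 1, 2, 2, 3, 3
  row 4: 1, 1, 2, 2, 2, 3, 3, 4, 4
  row 5: 1, 1, 2, 2, 2, 3, 4, 5, 5
  row 6: 1, 1, 2, 2, 3, 4, 5, 6, 6
  row 7: 1, 1, 2, 2, 3, 4, 5, 6, 7
  row 8: 1, 2, 3, 3, 4, 5, 6, 7, 8
  row 9: 1, 2, 3, 4, 5, 6, 7, 8, 9

so w = (6, 3, 8, 1, 7, 5, 9, 2, 4).

7 SE-corners of the 19-cell Rothe diagram give Ess(w):

[(1, 5, 0), (3, 2, 0), (3, 5, 1), (3, 7, 2), (5, 5, 2), (7, 2, 1), (7, 4, 2)]


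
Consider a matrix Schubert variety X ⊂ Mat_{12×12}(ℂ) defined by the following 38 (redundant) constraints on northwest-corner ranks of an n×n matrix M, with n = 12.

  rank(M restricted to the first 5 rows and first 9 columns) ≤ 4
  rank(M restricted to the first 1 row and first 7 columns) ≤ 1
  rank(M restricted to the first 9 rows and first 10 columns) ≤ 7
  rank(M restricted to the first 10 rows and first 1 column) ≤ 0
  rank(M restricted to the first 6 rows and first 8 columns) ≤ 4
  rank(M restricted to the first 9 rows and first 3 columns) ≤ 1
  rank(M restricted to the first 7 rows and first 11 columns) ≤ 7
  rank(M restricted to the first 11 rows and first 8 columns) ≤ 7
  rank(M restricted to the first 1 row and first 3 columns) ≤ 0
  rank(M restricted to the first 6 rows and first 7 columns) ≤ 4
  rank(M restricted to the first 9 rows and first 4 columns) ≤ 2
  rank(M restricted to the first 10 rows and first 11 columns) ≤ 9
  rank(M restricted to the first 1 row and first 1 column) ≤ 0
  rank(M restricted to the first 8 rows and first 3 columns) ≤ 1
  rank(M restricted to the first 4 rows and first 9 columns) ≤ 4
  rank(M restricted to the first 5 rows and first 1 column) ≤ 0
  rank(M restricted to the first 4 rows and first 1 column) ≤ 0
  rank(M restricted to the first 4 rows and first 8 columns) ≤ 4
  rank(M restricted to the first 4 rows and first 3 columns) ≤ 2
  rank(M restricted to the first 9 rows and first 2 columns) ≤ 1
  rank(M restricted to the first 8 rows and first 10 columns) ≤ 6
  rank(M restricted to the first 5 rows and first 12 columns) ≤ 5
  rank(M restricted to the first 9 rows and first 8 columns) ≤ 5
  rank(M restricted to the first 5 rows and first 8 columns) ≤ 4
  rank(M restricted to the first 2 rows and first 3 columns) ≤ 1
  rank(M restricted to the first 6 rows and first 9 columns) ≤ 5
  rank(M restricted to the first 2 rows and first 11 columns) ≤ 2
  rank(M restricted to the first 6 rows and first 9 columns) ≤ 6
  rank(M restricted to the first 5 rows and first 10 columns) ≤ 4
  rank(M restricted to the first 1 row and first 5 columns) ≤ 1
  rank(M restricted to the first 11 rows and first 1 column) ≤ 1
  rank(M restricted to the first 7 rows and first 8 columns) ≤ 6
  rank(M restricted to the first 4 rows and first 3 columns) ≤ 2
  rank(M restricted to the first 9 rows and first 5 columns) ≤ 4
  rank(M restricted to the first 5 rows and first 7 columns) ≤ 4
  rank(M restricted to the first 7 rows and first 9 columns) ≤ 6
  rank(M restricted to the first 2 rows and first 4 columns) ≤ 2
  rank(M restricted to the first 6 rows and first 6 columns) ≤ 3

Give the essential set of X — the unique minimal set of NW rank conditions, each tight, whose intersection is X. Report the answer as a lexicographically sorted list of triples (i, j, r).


Rank table r_w(12×12) implied by the 38 constraints:

  row 1: 0 0 0 1 1 1 1 1 1 1 1 1
  row 2: 0 1 1 2 2 2 2 2 2 2 2 2
  row 3: 0 1 1 2 3 3 3 3 3 3 3 3
  row 4: 0 1 1 2 3 3 4 4 4 4 4 4
  row 5: 0 1 1 2 3 3 4 4 4 4 5 5
  row 6: 0 1 1 2 3 3 4 4 5 5 6 6
  row 7: 0 1 1 2 3 4 5 5 6 6 7 7
  row 8: 0 1 1 2 3 4 5 5 6 6 7 8
  row 9: 0 1 1 2 3 4 5 5 6 7 8 9
  row 10: 0 1 2 3 4 5 6 6 7 8 9 10
  row 11: 1 2 3 4 5 6 7 7 8 9 10 11
  row 12: 1 2 3 4 5 6 7 8 9 10 11 12

the unique w with this rank table is (4, 2, 5, 7, 11, 9, 6, 12, 10, 3, 1, 8).

D(w) has 29 cells with 8 SE-corners; essential set:

[(1, 3, 0), (5, 10, 4), (6, 6, 3), (6, 8, 4), (8, 10, 6), (9, 3, 1), (9, 8, 5), (10, 1, 0)]


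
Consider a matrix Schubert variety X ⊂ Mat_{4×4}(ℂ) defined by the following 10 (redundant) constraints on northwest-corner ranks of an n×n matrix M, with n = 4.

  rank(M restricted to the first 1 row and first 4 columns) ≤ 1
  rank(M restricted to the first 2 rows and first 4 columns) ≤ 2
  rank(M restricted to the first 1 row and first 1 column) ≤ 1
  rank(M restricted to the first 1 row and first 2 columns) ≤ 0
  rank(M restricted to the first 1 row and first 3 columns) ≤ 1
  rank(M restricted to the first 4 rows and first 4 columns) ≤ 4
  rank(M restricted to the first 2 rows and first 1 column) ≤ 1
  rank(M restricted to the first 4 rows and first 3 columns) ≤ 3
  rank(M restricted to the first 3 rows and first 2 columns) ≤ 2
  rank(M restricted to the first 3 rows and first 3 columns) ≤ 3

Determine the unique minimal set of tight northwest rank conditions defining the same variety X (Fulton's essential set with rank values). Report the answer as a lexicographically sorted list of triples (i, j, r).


The tightest implied rank at each (i,j), from the 10 conditions:

  i=1: 0, 0, 1, 1
  i=2: 1, 1, 2, 2
  i=3: 1, 2, 3, 3
  i=4: 1, 2, 3, 4

so w = (3, 1, 2, 4).

D(w) has 2 cells with 1 SE-corner; essential set:

[(1, 2, 0)]


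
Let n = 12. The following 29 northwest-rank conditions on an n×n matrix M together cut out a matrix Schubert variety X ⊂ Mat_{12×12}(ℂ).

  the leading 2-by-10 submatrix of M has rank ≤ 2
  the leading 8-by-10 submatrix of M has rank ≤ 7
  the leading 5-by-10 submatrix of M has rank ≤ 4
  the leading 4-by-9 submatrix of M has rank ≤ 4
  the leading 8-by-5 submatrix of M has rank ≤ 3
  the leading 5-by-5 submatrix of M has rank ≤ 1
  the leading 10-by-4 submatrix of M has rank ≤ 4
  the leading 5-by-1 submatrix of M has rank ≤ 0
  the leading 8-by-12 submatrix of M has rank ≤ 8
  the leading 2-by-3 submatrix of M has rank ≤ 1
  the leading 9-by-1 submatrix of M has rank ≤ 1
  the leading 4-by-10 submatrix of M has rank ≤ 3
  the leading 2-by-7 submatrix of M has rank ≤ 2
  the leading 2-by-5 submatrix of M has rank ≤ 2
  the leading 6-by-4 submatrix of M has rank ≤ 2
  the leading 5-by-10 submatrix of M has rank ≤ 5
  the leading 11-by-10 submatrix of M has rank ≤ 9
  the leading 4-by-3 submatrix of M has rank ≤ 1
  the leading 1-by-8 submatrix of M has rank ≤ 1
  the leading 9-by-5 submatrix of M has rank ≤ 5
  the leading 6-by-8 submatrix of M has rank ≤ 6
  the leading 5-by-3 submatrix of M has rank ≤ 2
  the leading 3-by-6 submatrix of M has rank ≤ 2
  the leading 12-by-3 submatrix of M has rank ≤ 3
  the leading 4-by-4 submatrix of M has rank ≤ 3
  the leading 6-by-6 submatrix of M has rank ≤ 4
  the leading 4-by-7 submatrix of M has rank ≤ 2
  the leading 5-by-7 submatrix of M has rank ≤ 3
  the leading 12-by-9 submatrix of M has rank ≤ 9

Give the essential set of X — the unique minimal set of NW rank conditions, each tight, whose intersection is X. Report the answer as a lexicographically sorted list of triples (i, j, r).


Reconstructing r_w from the 29 given conditions:

  0 | 1 | 1 | 1 | 1 | 1 | 1 | 1 | 1 | 1 | 1 | 1
  0 | 1 | 1 | 1 | 1 | 2 | 2 | 2 | 2 | 2 | 2 | 2
  0 | 1 | 1 | 1 | 1 | 2 | 2 | 3 | 3 | 3 | 3 | 3
  0 | 1 | 1 | 1 | 1 | 2 | 2 | 3 | 3 | 3 | 4 | 4
  0 | 1 | 1 | 1 | 1 | 2 | 3 | 4 | 4 | 4 | 5 | 5
  1 | 2 | 2 | 2 | 2 | 3 | 4 | 5 | 5 | 5 | 6 | 6
  1 | 2 | 3 | 3 | 3 | 4 | 5 | 6 | 6 | 6 | 7 | 7
  1 | 2 | 3 | 3 | 3 | 4 | 5 | 6 | 7 | 7 | 8 | 8
  1 | 2 | 3 | 4 | 4 | 5 | 6 | 7 | 8 | 8 | 9 | 9
  1 | 2 | 3 | 4 | 5 | 6 | 7 | 8 | 9 | 9 | 10 | 10
  1 | 2 | 3 | 4 | 5 | 6 | 7 | 8 | 9 | 9 | 10 | 11
  1 | 2 | 3 | 4 | 5 | 6 | 7 | 8 | 9 | 10 | 11 | 12

the unique w with this rank table is (2, 6, 8, 11, 7, 1, 3, 9, 4, 5, 12, 10).

|D(w)|=24, |Ess(w)|=6:

[(4, 7, 2), (4, 10, 3), (5, 1, 0), (5, 5, 1), (8, 5, 3), (11, 10, 9)]


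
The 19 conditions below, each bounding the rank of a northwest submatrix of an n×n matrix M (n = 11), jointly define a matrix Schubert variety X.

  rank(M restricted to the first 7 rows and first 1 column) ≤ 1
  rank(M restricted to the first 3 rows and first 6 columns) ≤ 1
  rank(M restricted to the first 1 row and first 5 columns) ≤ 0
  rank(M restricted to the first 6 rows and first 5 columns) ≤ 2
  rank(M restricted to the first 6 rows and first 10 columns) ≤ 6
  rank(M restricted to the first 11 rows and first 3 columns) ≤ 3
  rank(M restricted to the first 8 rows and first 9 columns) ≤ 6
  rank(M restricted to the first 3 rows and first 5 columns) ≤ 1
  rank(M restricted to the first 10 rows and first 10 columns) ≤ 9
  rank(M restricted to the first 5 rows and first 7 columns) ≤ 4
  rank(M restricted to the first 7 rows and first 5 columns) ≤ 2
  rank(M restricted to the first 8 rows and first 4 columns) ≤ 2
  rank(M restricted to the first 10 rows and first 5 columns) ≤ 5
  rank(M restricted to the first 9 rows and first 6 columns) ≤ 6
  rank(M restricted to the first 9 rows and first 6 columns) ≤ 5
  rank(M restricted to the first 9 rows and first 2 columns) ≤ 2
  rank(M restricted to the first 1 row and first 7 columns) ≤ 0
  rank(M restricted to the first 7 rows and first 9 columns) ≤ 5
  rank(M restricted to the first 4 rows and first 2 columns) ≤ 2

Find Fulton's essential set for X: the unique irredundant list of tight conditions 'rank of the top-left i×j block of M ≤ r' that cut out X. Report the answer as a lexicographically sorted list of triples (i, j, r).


The tightest implied rank at each (i,j), from the 19 conditions:

  row 1: 0 | 0 | 0 | 0 | 0 | 0 | 0 | 1 | 1 | 1 | 1
  row 2: 1 | 1 | 1 | 1 | 1 | 1 | 1 | 2 | 2 | 2 | 2
  row 3: 1 | 1 | 1 | 1 | 1 | 1 | 2 | 3 | 3 | 3 | 3
  row 4: 1 | 2 | 2 | 2 | 2 | 2 | 3 | 4 | 4 | 4 | 4
  row 5: 1 | 2 | 2 | 2 | 2 | 3 | 4 | 5 | 5 | 5 | 5
  row 6: 1 | 2 | 2 | 2 | 2 | 3 | 4 | 5 | 5 | 6 | 6
  row 7: 1 | 2 | 2 | 2 | 2 | 3 | 4 | 5 | 5 | 6 | 7
  row 8: 1 | 2 | 2 | 2 | 3 | 4 | 5 | 6 | 6 | 7 | 8
  row 9: 1 | 2 | 3 | 3 | 4 | 5 | 6 | 7 | 7 | 8 | 9
  row 10: 1 | 2 | 3 | 4 | 5 | 6 | 7 | 8 | 8 | 9 | 10
  row 11: 1 | 2 | 3 | 4 | 5 | 6 | 7 | 8 | 9 | 10 | 11

hence w(1..11) = (8, 1, 7, 2, 6, 10, 11, 5, 3, 4, 9).

5 SE-corners of the 25-cell Rothe diagram give Ess(w):

[(1, 7, 0), (3, 6, 1), (7, 5, 2), (7, 9, 5), (8, 4, 2)]


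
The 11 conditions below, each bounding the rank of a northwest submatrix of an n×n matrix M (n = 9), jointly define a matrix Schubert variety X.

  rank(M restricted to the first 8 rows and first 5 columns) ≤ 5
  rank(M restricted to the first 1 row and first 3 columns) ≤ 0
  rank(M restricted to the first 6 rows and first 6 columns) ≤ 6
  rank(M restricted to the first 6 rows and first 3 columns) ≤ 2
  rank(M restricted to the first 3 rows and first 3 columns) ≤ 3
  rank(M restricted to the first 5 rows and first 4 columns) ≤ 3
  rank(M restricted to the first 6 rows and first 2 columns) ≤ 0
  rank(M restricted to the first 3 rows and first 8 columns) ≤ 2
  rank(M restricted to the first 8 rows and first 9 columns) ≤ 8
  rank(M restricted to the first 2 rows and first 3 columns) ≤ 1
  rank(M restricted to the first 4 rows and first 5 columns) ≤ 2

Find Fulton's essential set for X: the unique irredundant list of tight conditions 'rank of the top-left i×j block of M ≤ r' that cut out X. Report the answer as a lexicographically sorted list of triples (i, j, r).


Recovering R(i,j) via the rank-extension bound from the 11 conditions:

  0  0  0  1  1  1  1  1  1
  0  0  1  2  2  2  2  2  2
  0  0  1  2  2  2  2  2  3
  0  0  1  2  2  3  3  3  4
  0  0  1  2  3  4  4  4  5
  0  0  1  2  3  4  5  5  6
  1  1  2  3  4  5  6  6  7
  1  2  3  4  5  6  7  7  8
  1  2  3  4  5  6  7  8  9

so w = (4, 3, 9, 6, 5, 7, 1, 2, 8).

Rothe diagram D(w) (18 cells), 4 SE-corners (essential conditions):

[(1, 3, 0), (3, 8, 2), (4, 5, 2), (6, 2, 0)]


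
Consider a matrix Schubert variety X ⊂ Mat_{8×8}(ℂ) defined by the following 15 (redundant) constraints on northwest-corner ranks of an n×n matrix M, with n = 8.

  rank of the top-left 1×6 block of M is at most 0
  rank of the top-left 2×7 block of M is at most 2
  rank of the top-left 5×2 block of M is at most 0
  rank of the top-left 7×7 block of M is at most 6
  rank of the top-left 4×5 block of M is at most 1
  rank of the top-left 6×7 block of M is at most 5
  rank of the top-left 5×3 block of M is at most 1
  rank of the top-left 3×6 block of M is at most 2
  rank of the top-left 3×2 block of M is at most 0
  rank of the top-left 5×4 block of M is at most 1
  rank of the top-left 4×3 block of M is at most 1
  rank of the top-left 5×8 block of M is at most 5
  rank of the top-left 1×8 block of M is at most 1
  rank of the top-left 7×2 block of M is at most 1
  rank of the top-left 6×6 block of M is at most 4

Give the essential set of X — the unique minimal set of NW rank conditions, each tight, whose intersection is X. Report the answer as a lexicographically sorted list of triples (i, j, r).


Propagating the 15 rank bounds to every northwest block:

  row 1: 0 | 0 | 0 | 0 | 0 | 0 | 1 | 1
  row 2: 0 | 0 | 1 | 1 | 1 | 1 | 2 | 2
  row 3: 0 | 0 | 1 | 1 | 1 | 2 | 3 | 3
  row 4: 0 | 0 | 1 | 1 | 1 | 2 | 3 | 4
  row 5: 0 | 0 | 1 | 1 | 2 | 3 | 4 | 5
  row 6: 1 | 1 | 2 | 2 | 3 | 4 | 5 | 6
  row 7: 1 | 1 | 2 | 3 | 4 | 5 | 6 | 7
  row 8: 1 | 2 | 3 | 4 | 5 | 6 | 7 | 8

giving w = (7, 3, 6, 8, 5, 1, 4, 2) via Δ²R.

|D(w)|=20, |Ess(w)|=5:

[(1, 6, 0), (4, 5, 1), (5, 2, 0), (5, 4, 1), (7, 2, 1)]


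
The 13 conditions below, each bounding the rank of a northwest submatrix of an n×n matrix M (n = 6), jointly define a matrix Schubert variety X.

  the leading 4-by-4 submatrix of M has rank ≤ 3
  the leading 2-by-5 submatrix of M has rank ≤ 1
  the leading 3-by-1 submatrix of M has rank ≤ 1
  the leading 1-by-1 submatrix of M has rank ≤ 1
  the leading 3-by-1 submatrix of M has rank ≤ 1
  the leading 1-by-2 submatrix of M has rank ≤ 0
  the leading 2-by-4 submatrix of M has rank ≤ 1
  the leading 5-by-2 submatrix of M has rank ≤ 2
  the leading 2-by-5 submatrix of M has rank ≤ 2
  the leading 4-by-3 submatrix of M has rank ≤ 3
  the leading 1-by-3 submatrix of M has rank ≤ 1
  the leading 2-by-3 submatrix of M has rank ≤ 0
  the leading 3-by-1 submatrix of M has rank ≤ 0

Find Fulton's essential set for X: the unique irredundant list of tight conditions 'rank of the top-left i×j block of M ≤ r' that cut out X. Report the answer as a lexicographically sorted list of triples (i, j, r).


Rank table r_w(6×6) implied by the 13 constraints:

  row 1: 0, 0, 0, 1, 1, 1
  row 2: 0, 0, 0, 1, 1, 2
  row 3: 0, 1, 1, 2, 2, 3
  row 4: 1, 2, 2, 3, 3, 4
  row 5: 1, 2, 3, 4, 4, 5
  row 6: 1, 2, 3, 4, 5, 6

hence w(1..6) = (4, 6, 2, 1, 3, 5).

Fulton essential set (3 of the 8 Rothe cells):

[(2, 3, 0), (2, 5, 1), (3, 1, 0)]


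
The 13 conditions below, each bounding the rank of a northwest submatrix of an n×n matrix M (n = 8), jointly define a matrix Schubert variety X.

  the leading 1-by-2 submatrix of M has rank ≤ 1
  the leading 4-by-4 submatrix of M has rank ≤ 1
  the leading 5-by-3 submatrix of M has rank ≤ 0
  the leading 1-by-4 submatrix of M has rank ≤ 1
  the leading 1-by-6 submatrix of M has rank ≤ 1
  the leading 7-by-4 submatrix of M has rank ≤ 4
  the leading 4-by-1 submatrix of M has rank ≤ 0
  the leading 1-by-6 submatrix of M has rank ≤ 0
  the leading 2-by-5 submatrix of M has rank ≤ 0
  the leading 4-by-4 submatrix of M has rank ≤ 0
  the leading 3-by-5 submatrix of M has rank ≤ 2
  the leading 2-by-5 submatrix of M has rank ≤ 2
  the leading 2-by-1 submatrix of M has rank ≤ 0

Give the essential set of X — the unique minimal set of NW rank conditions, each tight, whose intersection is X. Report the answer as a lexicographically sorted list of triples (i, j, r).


Reconstructing r_w from the 13 given conditions:

  i=1: 0, 0, 0, 0, 0, 0, 1, 1
  i=2: 0, 0, 0, 0, 0, 1, 2, 2
  i=3: 0, 0, 0, 0, 1, 2, 3, 3
  i=4: 0, 0, 0, 0, 1, 2, 3, 4
  i=5: 0, 0, 0, 1, 2, 3, 4, 5
  i=6: 1, 1, 1, 2, 3, 4, 5, 6
  i=7: 1, 2, 2, 3, 4, 5, 6, 7
  i=8: 1, 2, 3, 4, 5, 6, 7, 8

hence w(1..8) = (7, 6, 5, 8, 4, 1, 2, 3).

Fulton essential set (4 of the 22 Rothe cells):

[(1, 6, 0), (2, 5, 0), (4, 4, 0), (5, 3, 0)]


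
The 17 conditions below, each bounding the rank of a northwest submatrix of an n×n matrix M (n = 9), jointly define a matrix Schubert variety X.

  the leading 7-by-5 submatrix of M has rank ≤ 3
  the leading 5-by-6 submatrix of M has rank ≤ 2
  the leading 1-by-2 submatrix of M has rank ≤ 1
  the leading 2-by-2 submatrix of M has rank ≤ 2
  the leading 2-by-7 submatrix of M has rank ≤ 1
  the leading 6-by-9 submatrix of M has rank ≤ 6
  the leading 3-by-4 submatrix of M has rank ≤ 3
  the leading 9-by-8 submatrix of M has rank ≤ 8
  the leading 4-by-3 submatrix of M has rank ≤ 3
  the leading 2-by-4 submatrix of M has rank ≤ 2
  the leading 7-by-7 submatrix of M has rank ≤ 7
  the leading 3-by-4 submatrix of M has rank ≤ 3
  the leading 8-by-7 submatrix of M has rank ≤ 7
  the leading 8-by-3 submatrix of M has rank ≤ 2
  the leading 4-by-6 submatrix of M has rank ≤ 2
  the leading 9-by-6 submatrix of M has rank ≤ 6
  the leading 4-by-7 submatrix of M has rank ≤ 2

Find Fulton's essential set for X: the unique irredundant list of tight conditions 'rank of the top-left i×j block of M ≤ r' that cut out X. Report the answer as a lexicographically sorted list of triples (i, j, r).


Reconstructing r_w from the 17 given conditions:

  R[1]: 1 | 1 | 1 | 1 | 1 | 1 | 1 | 1 | 1
  R[2]: 1 | 1 | 1 | 1 | 1 | 1 | 1 | 2 | 2
  R[3]: 1 | 2 | 2 | 2 | 2 | 2 | 2 | 3 | 3
  R[4]: 1 | 2 | 2 | 2 | 2 | 2 | 2 | 3 | 4
  R[5]: 1 | 2 | 2 | 2 | 2 | 2 | 3 | 4 | 5
  R[6]: 1 | 2 | 2 | 3 | 3 | 3 | 4 | 5 | 6
  R[7]: 1 | 2 | 2 | 3 | 3 | 4 | 5 | 6 | 7
  R[8]: 1 | 2 | 2 | 3 | 4 | 5 | 6 | 7 | 8
  R[9]: 1 | 2 | 3 | 4 | 5 | 6 | 7 | 8 | 9

second differences of R give the permutation w = (1, 8, 2, 9, 7, 4, 6, 5, 3).

D(w) has 19 cells with 5 SE-corners; essential set:

[(2, 7, 1), (4, 7, 2), (5, 6, 2), (7, 5, 3), (8, 3, 2)]


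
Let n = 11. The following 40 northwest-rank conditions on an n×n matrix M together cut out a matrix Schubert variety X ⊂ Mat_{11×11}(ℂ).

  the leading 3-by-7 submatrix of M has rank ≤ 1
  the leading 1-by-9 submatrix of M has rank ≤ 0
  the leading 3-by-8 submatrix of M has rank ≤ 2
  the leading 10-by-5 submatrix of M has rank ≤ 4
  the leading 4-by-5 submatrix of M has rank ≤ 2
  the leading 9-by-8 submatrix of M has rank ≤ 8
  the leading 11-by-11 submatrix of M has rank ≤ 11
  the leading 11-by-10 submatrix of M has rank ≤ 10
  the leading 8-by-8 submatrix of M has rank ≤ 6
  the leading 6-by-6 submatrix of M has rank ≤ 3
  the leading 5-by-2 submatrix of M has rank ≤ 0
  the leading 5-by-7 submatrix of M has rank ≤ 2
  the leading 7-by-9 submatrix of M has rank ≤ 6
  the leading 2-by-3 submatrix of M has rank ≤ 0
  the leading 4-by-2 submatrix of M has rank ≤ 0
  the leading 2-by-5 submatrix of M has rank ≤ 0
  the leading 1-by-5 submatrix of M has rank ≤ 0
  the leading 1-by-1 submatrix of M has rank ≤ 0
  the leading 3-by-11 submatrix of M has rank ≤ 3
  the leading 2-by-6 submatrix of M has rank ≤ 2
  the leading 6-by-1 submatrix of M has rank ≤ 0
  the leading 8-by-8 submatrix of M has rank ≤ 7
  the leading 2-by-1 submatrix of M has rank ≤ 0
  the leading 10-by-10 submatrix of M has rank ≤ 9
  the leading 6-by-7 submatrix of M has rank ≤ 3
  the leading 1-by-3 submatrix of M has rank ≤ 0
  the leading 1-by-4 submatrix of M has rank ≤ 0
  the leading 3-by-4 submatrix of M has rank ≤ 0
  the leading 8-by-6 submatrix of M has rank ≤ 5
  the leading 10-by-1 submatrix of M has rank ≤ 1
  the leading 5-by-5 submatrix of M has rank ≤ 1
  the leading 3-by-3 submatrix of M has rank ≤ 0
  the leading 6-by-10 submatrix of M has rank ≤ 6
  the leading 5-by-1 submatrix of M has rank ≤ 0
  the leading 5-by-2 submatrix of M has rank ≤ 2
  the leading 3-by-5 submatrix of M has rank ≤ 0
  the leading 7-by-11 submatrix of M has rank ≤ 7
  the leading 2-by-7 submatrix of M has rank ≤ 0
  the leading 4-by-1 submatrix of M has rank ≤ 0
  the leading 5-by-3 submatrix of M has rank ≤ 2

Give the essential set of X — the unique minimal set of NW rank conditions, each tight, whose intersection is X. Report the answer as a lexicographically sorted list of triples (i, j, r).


Reconstructing r_w from the 40 given conditions:

  0 0 0 0 0 0 0 0 0 1 1
  0 0 0 0 0 0 0 1 1 2 2
  0 0 0 0 0 1 1 2 2 3 3
  0 0 1 1 1 2 2 3 3 4 4
  0 0 1 1 1 2 2 3 4 5 5
  0 1 2 2 2 3 3 4 5 6 6
  1 2 3 3 3 4 4 5 6 7 7
  1 2 3 4 4 5 5 6 7 8 8
  1 2 3 4 4 5 6 7 8 9 9
  1 2 3 4 4 5 6 7 8 9 10
  1 2 3 4 5 6 7 8 9 10 11

the unique w with this rank table is (10, 8, 6, 3, 9, 2, 1, 4, 7, 11, 5).

|D(w)|=31, |Ess(w)|=8:

[(1, 9, 0), (2, 7, 0), (3, 5, 0), (5, 2, 0), (5, 5, 1), (5, 7, 2), (6, 1, 0), (10, 5, 4)]


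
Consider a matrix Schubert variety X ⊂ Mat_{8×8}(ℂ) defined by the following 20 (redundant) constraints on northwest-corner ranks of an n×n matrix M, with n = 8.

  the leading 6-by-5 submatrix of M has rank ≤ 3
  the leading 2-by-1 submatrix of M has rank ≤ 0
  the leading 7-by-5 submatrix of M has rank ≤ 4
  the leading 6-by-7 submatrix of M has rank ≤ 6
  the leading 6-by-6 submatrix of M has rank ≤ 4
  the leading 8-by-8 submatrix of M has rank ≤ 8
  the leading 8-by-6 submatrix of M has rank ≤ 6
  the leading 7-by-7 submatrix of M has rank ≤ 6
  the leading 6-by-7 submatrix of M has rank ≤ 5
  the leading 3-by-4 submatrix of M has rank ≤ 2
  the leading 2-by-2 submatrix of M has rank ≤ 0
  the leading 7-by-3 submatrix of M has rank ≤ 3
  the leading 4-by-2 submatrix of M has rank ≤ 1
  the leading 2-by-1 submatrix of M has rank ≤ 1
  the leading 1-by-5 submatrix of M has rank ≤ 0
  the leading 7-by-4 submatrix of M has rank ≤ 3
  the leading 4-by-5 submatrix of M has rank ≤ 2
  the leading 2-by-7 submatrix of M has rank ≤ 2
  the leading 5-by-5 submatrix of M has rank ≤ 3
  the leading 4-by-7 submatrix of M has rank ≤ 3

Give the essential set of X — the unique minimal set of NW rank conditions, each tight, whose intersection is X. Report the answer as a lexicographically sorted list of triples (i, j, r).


Recovering R(i,j) via the rank-extension bound from the 20 conditions:

  i=1: 0 0 0 0 0 1 1 1
  i=2: 0 0 1 1 1 2 2 2
  i=3: 1 1 2 2 2 3 3 3
  i=4: 1 1 2 2 2 3 3 4
  i=5: 1 2 3 3 3 4 4 5
  i=6: 1 2 3 3 3 4 5 6
  i=7: 1 2 3 3 4 5 6 7
  i=8: 1 2 3 4 5 6 7 8

so w = (6, 3, 1, 8, 2, 7, 5, 4).

ℓ(w)=14; the 7 essential cells (i,j,r):

[(1, 5, 0), (2, 2, 0), (4, 2, 1), (4, 5, 2), (4, 7, 3), (6, 5, 3), (7, 4, 3)]


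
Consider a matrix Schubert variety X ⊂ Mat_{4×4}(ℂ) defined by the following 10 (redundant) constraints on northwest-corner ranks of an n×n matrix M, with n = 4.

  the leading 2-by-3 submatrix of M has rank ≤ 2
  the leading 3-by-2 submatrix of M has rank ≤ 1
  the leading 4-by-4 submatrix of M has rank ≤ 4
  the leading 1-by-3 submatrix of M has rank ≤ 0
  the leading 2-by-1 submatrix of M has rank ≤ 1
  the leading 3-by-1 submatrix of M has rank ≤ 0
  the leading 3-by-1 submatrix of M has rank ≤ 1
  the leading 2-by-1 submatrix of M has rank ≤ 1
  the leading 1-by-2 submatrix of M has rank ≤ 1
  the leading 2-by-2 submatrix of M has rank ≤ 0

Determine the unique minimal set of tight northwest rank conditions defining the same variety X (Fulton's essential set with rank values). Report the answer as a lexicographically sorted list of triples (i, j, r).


Propagating the 10 rank bounds to every northwest block:

  row 1: 0 | 0 | 0 | 1
  row 2: 0 | 0 | 1 | 2
  row 3: 0 | 1 | 2 | 3
  row 4: 1 | 2 | 3 | 4

hence w(1..4) = (4, 3, 2, 1).

|D(w)|=6, |Ess(w)|=3:

[(1, 3, 0), (2, 2, 0), (3, 1, 0)]


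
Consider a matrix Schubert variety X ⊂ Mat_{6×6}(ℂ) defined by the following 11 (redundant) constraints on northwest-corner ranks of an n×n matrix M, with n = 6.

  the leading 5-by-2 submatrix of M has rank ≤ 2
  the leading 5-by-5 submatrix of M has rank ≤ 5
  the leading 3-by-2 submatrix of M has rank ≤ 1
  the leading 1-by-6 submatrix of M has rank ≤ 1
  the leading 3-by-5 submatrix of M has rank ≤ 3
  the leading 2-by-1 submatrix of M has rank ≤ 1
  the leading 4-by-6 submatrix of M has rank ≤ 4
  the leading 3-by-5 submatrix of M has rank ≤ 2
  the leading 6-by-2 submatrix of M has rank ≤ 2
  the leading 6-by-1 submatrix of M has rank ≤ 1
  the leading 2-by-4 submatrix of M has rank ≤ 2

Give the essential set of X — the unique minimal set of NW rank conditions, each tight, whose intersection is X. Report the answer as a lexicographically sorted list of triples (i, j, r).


Propagating the 11 rank bounds to every northwest block:

  1, 1, 1, 1, 1, 1
  1, 1, 2, 2, 2, 2
  1, 1, 2, 2, 2, 3
  1, 2, 3, 3, 3, 4
  1, 2, 3, 4, 4, 5
  1, 2, 3, 4, 5, 6

hence w(1..6) = (1, 3, 6, 2, 4, 5).

2 SE-corners of the 4-cell Rothe diagram give Ess(w):

[(3, 2, 1), (3, 5, 2)]


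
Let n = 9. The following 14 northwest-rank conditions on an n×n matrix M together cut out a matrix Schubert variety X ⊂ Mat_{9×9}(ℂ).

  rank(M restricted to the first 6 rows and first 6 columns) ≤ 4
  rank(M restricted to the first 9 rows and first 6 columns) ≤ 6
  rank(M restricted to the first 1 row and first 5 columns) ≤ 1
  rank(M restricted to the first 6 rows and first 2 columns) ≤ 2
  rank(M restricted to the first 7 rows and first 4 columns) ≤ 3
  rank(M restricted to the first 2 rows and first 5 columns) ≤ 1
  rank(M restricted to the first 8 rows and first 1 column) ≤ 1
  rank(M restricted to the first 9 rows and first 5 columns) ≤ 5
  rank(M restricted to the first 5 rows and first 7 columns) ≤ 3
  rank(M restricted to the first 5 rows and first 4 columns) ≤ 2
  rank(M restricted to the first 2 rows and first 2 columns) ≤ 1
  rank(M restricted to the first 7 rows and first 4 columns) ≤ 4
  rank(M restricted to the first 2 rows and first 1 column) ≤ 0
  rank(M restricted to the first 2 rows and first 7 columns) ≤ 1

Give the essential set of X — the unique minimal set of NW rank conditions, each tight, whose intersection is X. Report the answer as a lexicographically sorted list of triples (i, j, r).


Propagating the 14 rank bounds to every northwest block:

  row 1: 0  1  1  1  1  1  1  1  1
  row 2: 0  1  1  1  1  1  1  2  2
  row 3: 1  2  2  2  2  2  2  3  3
  row 4: 1  2  2  2  3  3  3  4  4
  row 5: 1  2  2  2  3  3  3  4  5
  row 6: 1  2  3  3  4  4  4  5  6
  row 7: 1  2  3  3  4  5  5  6  7
  row 8: 1  2  3  4  5  6  6  7  8
  row 9: 1  2  3  4  5  6  7  8  9

giving w = (2, 8, 1, 5, 9, 3, 6, 4, 7) via Δ²R.

D(w) has 14 cells with 5 SE-corners; essential set:

[(2, 1, 0), (2, 7, 1), (5, 4, 2), (5, 7, 3), (7, 4, 3)]


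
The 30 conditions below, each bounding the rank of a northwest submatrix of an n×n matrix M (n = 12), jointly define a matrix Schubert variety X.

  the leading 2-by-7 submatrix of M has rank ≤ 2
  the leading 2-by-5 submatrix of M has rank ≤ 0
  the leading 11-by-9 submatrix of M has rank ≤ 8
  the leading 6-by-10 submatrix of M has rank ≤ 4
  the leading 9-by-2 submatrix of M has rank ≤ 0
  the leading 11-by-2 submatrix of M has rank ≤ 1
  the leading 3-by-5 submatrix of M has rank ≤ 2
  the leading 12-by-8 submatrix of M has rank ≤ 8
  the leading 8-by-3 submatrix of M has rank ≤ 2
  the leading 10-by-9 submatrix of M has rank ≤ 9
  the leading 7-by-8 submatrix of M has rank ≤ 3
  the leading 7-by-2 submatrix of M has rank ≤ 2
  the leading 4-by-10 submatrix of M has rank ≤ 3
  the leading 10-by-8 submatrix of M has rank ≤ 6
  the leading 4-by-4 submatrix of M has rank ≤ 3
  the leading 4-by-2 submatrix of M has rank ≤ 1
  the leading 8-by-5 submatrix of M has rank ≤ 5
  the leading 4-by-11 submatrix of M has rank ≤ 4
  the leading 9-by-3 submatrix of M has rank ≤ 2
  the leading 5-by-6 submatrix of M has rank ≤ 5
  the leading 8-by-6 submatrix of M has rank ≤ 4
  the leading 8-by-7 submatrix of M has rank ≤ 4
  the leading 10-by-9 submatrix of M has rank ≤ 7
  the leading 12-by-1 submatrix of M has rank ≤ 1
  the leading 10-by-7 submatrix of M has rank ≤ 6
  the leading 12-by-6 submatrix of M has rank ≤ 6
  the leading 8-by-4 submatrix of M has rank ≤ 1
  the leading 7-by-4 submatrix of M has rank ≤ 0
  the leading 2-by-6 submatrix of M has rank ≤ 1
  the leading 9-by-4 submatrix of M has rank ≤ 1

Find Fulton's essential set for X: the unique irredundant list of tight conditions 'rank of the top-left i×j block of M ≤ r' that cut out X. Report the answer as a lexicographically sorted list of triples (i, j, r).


Reconstructing r_w from the 30 given conditions:

  0 | 0 | 0 | 0 | 0 | 1 | 1 | 1 | 1 | 1 | 1 | 1
  0 | 0 | 0 | 0 | 0 | 1 | 2 | 2 | 2 | 2 | 2 | 2
  0 | 0 | 0 | 0 | 1 | 2 | 3 | 3 | 3 | 3 | 3 | 3
  0 | 0 | 0 | 0 | 1 | 2 | 3 | 3 | 3 | 3 | 4 | 4
  0 | 0 | 0 | 0 | 1 | 2 | 3 | 3 | 4 | 4 | 5 | 5
  0 | 0 | 0 | 0 | 1 | 2 | 3 | 3 | 4 | 4 | 5 | 6
  0 | 0 | 0 | 0 | 1 | 2 | 3 | 3 | 4 | 5 | 6 | 7
  0 | 0 | 1 | 1 | 2 | 3 | 4 | 4 | 5 | 6 | 7 | 8
  0 | 0 | 1 | 1 | 2 | 3 | 4 | 5 | 6 | 7 | 8 | 9
  1 | 1 | 2 | 2 | 3 | 4 | 5 | 6 | 7 | 8 | 9 | 10
  1 | 1 | 2 | 3 | 4 | 5 | 6 | 7 | 8 | 9 | 10 | 11
  1 | 2 | 3 | 4 | 5 | 6 | 7 | 8 | 9 | 10 | 11 | 12

second differences of R give the permutation w = (6, 7, 5, 11, 9, 12, 10, 3, 8, 1, 4, 2).

8 SE-corners of the 43-cell Rothe diagram give Ess(w):

[(2, 5, 0), (4, 10, 3), (6, 10, 4), (7, 4, 0), (7, 8, 3), (9, 2, 0), (9, 4, 1), (11, 2, 1)]
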